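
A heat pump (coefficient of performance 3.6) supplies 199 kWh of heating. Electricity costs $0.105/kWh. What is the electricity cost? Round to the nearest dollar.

$6

Electrical input = 199 kWh / 3.6 = 55.28 kWh
Cost = 55.28 × $0.105/kWh = $5.80 ≈ $6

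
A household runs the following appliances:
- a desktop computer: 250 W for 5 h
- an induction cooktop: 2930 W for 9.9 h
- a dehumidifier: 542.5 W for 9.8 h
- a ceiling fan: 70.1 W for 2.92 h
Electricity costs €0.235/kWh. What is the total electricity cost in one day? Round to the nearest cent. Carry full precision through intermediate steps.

€8.41

desktop computer: 250 W × 5 h = 1,250 Wh = 1.25 kWh
induction cooktop: 2930 W × 9.9 h = 29,007 Wh = 29.01 kWh
dehumidifier: 542.5 W × 9.8 h = 5,316 Wh = 5.316 kWh
ceiling fan: 70.1 W × 2.92 h = 205 Wh = 0.2047 kWh
Total energy = 1.25 + 29.01 + 5.316 + 0.2047 = 35.78 kWh
Cost = 35.78 kWh × €0.235 = €8.41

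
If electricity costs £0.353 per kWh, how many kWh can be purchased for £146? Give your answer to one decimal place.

£146 / £0.353 per kWh = 413.6 kWh

413.6 kWh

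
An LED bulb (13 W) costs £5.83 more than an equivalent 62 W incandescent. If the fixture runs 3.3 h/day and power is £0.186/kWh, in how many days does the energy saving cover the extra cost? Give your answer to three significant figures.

Power saved = 62 − 13 = 49 W
Daily energy saved = 49 W × 3.3 h = 161.7 Wh = 0.1617 kWh
Daily savings = 0.1617 × £0.186 = £0.0301
Payback = £5.83 / £0.0301 per day = 193.8 days

194 days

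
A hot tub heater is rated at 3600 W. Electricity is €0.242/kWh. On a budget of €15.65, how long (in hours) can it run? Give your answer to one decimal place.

18.0 h

Energy budget = €15.65 / €0.242 per kWh = 64.67 kWh = 64,669 Wh
Runtime = 64,669 Wh / 3600 W = 17.96 h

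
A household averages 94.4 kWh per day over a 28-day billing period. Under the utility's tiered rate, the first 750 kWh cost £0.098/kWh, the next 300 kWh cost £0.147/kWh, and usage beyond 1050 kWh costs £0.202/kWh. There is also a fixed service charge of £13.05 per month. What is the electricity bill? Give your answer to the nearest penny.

Usage = 94.4 kWh/day × 28 days = 2643.2 kWh
First 750 kWh × £0.098 = £73.50
Next 300 kWh × £0.147 = £44.10
Remaining 1593.2 kWh × £0.202 = £321.83
Energy charge = £439.43; + service £13.05 = £452.48

£452.48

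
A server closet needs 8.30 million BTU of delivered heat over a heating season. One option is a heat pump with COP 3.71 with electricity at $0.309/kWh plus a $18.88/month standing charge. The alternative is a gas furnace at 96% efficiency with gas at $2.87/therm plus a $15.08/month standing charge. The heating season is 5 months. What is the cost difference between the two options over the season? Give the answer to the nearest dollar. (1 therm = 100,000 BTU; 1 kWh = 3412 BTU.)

Heat load = 8.30 × 10⁶ BTU = 8,300,000 BTU
Gas: input = 8,300,000 / 0.96 = 8,645,833 BTU = 86.46 therm → 86.46 × $2.87 = $248.14; + 5 × $15.08 standing = $323.54
Heat pump: 8,300,000 BTU / 3412 = 2,433 kWh heat; / 3.71 = 655.7 kWh in → × $0.309 = $202.61; + 5 × $18.88 standing = $297.01
Difference = |$323.54 − $297.01| = $26.53 ≈ $27

$27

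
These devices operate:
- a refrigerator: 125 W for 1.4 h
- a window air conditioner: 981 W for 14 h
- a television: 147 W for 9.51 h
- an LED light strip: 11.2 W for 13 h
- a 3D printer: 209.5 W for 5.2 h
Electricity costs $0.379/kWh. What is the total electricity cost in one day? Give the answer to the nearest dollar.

refrigerator: 125 W × 1.4 h = 175 Wh = 0.175 kWh
window air conditioner: 981 W × 14 h = 13,734 Wh = 13.73 kWh
television: 147 W × 9.51 h = 1,398 Wh = 1.398 kWh
LED light strip: 11.2 W × 13 h = 146 Wh = 0.1456 kWh
3D printer: 209.5 W × 5.2 h = 1,089 Wh = 1.089 kWh
Total energy = 0.175 + 13.73 + 1.398 + 0.1456 + 1.089 = 16.54 kWh
Cost = 16.54 kWh × $0.379 = $6.27 ≈ $6

$6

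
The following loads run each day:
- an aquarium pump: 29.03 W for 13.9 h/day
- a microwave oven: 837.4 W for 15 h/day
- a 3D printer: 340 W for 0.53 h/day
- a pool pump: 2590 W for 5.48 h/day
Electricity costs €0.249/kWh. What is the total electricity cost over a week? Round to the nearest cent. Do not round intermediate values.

aquarium pump: 29.03 W × 13.9 h × 7 d = 2,825 Wh = 2.825 kWh
microwave oven: 837.4 W × 15 h × 7 d = 87,927 Wh = 87.93 kWh
3D printer: 340 W × 0.53 h × 7 d = 1,261 Wh = 1.261 kWh
pool pump: 2590 W × 5.48 h × 7 d = 99,352 Wh = 99.35 kWh
Total energy = 2.825 + 87.93 + 1.261 + 99.35 = 191.4 kWh
Cost = 191.4 kWh × €0.249 = €47.65

€47.65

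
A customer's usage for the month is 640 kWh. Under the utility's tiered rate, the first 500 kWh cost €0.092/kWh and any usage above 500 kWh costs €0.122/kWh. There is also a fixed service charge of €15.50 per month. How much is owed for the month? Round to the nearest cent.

€78.58

First 500 kWh × €0.092 = €46.00
Remaining 140 kWh × €0.122 = €17.08
Energy charge = €63.08; + service €15.50 = €78.58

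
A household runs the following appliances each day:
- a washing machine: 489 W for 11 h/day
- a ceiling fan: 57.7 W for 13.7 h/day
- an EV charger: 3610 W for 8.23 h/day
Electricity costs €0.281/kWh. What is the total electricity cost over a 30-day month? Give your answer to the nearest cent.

washing machine: 489 W × 11 h × 30 d = 161,370 Wh = 161.4 kWh
ceiling fan: 57.7 W × 13.7 h × 30 d = 23,715 Wh = 23.71 kWh
EV charger: 3610 W × 8.23 h × 30 d = 891,309 Wh = 891.3 kWh
Total energy = 161.4 + 23.71 + 891.3 = 1,076 kWh
Cost = 1,076 kWh × €0.281 = €302.47

€302.47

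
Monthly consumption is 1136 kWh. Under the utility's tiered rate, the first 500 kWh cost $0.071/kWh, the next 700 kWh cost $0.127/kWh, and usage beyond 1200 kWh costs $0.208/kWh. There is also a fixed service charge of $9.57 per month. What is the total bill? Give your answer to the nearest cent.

$125.84

First 500 kWh × $0.071 = $35.50
Next 636 kWh × $0.127 = $80.77
Remaining tier: 0 kWh (not reached)
Energy charge = $116.27; + service $9.57 = $125.84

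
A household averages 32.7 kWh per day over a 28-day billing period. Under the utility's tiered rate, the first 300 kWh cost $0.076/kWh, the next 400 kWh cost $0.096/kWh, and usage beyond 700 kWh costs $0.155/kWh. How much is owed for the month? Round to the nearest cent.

$94.62

Usage = 32.7 kWh/day × 28 days = 915.6 kWh
First 300 kWh × $0.076 = $22.80
Next 400 kWh × $0.096 = $38.40
Remaining 215.6 kWh × $0.155 = $33.42
Total = $94.62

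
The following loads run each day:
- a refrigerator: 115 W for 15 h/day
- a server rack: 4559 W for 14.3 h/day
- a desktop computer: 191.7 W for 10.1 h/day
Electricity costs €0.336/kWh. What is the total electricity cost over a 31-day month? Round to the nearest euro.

€717

refrigerator: 115 W × 15 h × 31 d = 53,475 Wh = 53.48 kWh
server rack: 4559 W × 14.3 h × 31 d = 2,021,005 Wh = 2,021 kWh
desktop computer: 191.7 W × 10.1 h × 31 d = 60,021 Wh = 60.02 kWh
Total energy = 53.48 + 2,021 + 60.02 = 2,135 kWh
Cost = 2,135 kWh × €0.336 = €717.19 ≈ €717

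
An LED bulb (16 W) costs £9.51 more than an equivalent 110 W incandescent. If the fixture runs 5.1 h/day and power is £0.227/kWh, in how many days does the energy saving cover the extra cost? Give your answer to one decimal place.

87.4 days

Power saved = 110 − 16 = 94 W
Daily energy saved = 94 W × 5.1 h = 479.4 Wh = 0.4794 kWh
Daily savings = 0.4794 × £0.227 = £0.1088
Payback = £9.51 / £0.1088 per day = 87.39 days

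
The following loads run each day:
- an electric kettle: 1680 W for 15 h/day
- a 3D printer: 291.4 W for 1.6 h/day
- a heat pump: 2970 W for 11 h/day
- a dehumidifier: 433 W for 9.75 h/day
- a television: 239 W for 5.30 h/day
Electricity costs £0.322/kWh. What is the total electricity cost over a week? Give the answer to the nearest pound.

electric kettle: 1680 W × 15 h × 7 d = 176,400 Wh = 176.4 kWh
3D printer: 291.4 W × 1.6 h × 7 d = 3,264 Wh = 3.264 kWh
heat pump: 2970 W × 11 h × 7 d = 228,690 Wh = 228.7 kWh
dehumidifier: 433 W × 9.75 h × 7 d = 29,552 Wh = 29.55 kWh
television: 239 W × 5.30 h × 7 d = 8,867 Wh = 8.867 kWh
Total energy = 176.4 + 3.264 + 228.7 + 29.55 + 8.867 = 446.8 kWh
Cost = 446.8 kWh × £0.322 = £143.86 ≈ £144

£144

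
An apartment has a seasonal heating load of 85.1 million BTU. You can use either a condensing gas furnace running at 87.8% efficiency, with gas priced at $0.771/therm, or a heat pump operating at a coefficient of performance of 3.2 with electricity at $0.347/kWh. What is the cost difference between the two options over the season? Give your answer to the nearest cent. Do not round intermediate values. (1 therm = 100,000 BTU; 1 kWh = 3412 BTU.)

$1957.29

Heat load = 85.1 × 10⁶ BTU = 85,100,000 BTU
Gas: input = 85,100,000 / 0.878 = 96,924,829 BTU = 969.2 therm → 969.2 × $0.771 = $747.29
Heat pump: 85,100,000 BTU / 3412 = 24,940 kWh heat; / 3.2 = 7,794 kWh in → × $0.347 = $2,704.58
Difference = |$747.29 − $2,704.58| = $1,957.29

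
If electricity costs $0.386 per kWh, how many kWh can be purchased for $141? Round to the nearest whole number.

365 kWh

$141 / $0.386 per kWh = 365.3 kWh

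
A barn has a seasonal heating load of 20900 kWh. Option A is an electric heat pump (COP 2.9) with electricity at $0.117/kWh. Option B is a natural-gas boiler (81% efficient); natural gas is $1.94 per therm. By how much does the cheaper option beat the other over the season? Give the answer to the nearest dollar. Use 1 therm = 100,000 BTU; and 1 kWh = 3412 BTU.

$865

Heat load = 20900 kWh × 3412 = 71,310,800 BTU
Gas: input = 71,310,800 / 0.81 = 88,038,025 BTU = 880.4 therm → 880.4 × $1.94 = $1,707.94
Heat pump: 71,310,800 BTU / 3412 = 20,900 kWh heat; / 2.9 = 7,207 kWh in → × $0.117 = $843.21
Difference = |$1,707.94 − $843.21| = $864.73 ≈ $865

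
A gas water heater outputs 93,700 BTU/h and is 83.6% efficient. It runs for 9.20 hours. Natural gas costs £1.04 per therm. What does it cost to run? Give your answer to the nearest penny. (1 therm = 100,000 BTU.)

Heat delivered = 93,700 BTU/h × 9.20 h = 862,040 BTU
Gas input = 862,040 / 0.836 = 1,031,148 BTU
= 1,031,148 / 100,000 = 10.31 therm
Cost = 10.31 × £1.04/therm = £10.72

£10.72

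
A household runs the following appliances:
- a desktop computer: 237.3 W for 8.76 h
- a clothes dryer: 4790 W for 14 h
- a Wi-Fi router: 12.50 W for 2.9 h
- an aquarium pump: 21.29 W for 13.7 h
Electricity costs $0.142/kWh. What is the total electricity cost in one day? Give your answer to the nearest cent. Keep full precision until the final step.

desktop computer: 237.3 W × 8.76 h = 2,079 Wh = 2.079 kWh
clothes dryer: 4790 W × 14 h = 67,060 Wh = 67.06 kWh
Wi-Fi router: 12.50 W × 2.9 h = 36 Wh = 0.03625 kWh
aquarium pump: 21.29 W × 13.7 h = 292 Wh = 0.2917 kWh
Total energy = 2.079 + 67.06 + 0.03625 + 0.2917 = 69.47 kWh
Cost = 69.47 kWh × $0.142 = $9.86

$9.86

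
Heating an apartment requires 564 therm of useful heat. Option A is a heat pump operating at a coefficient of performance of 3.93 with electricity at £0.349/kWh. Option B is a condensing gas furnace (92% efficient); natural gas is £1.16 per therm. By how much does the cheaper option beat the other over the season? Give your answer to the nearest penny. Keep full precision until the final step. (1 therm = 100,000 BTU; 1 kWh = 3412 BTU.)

Heat load = 564 therm × 100,000 = 56,400,000 BTU
Gas: input = 56,400,000 / 0.92 = 61,304,348 BTU = 613 therm → 613 × £1.16 = £711.13
Heat pump: 56,400,000 BTU / 3412 = 16,530 kWh heat; / 3.93 = 4,206 kWh in → × £0.349 = £1,467.92
Difference = |£711.13 − £1,467.92| = £756.79

£756.79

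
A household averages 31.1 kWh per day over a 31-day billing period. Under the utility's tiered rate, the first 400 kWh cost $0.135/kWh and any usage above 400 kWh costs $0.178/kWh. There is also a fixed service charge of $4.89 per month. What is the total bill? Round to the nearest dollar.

Usage = 31.1 kWh/day × 31 days = 964.1 kWh
First 400 kWh × $0.135 = $54.00
Remaining 564.1 kWh × $0.178 = $100.41
Energy charge = $154.41; + service $4.89 = $159.30 ≈ $159

$159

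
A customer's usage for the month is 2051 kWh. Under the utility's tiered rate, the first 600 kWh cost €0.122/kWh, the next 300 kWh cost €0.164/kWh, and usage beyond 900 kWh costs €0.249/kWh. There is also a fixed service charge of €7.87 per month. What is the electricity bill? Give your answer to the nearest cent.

First 600 kWh × €0.122 = €73.20
Next 300 kWh × €0.164 = €49.20
Remaining 1151 kWh × €0.249 = €286.60
Energy charge = €409.00; + service €7.87 = €416.87

€416.87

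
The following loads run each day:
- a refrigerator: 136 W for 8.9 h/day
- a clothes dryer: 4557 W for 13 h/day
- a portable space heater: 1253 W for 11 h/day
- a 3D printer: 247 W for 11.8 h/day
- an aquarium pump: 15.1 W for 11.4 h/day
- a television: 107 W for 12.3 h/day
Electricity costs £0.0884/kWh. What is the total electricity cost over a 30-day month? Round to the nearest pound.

£209

refrigerator: 136 W × 8.9 h × 30 d = 36,312 Wh = 36.31 kWh
clothes dryer: 4557 W × 13 h × 30 d = 1,777,230 Wh = 1,777 kWh
portable space heater: 1253 W × 11 h × 30 d = 413,490 Wh = 413.5 kWh
3D printer: 247 W × 11.8 h × 30 d = 87,438 Wh = 87.44 kWh
aquarium pump: 15.1 W × 11.4 h × 30 d = 5,164 Wh = 5.164 kWh
television: 107 W × 12.3 h × 30 d = 39,483 Wh = 39.48 kWh
Total energy = 36.31 + 1,777 + 413.5 + 87.44 + 5.164 + 39.48 = 2,359 kWh
Cost = 2,359 kWh × £0.0884 = £208.55 ≈ £209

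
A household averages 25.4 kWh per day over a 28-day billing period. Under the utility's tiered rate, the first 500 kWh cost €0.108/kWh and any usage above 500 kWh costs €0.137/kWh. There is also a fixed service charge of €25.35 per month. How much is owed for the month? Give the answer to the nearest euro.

€108

Usage = 25.4 kWh/day × 28 days = 711.2 kWh
First 500 kWh × €0.108 = €54.00
Remaining 211.2 kWh × €0.137 = €28.93
Energy charge = €82.93; + service €25.35 = €108.28 ≈ €108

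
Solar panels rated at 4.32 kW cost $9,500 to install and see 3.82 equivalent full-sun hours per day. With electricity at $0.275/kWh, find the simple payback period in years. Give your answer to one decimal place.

5.7 years

Daily generation = 4.32 kW × 3.82 h = 16.5 kWh
Annual generation = 16.5 × 365 = 6023.4 kWh
Annual savings = 6023.4 × $0.275 = $1,656.43
Payback = $9,500 / $1,656.43 = 5.74 years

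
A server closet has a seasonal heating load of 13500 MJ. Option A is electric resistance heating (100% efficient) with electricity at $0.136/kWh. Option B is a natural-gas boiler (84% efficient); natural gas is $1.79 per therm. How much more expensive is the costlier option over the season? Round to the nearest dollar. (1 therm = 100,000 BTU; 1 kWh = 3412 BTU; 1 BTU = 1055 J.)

$237

Heat load = 13500 MJ = 13,500,000,000 J / 1055 = 12,796,209 BTU
Gas: input = 12,796,209 / 0.84 = 15,233,582 BTU = 152.3 therm → 152.3 × $1.79 = $272.68
Electric: 12,796,209 BTU / 3412 = 3,750 kWh → × $0.136 = $510.05
Difference = |$272.68 − $510.05| = $237.37 ≈ $237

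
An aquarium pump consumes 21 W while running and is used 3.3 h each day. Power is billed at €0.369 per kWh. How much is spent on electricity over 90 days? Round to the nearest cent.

€2.30

Energy = 21 W × 3.3 h/day × 90 days = 6,237 Wh = 6.237 kWh
Cost = 6.237 kWh × €0.369/kWh = €2.30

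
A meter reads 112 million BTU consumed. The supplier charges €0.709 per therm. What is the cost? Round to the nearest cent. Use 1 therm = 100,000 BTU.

€794.08

112 million BTU × (10 therm/million BTU) = 1,120 therm
Cost = 1,120 therm × €0.709/therm = €794.08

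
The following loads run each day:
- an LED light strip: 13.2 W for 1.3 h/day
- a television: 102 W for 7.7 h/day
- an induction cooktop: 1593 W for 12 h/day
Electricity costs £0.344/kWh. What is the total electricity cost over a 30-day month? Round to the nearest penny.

LED light strip: 13.2 W × 1.3 h × 30 d = 515 Wh = 0.5148 kWh
television: 102 W × 7.7 h × 30 d = 23,562 Wh = 23.56 kWh
induction cooktop: 1593 W × 12 h × 30 d = 573,480 Wh = 573.5 kWh
Total energy = 0.5148 + 23.56 + 573.5 = 597.6 kWh
Cost = 597.6 kWh × £0.344 = £205.56

£205.56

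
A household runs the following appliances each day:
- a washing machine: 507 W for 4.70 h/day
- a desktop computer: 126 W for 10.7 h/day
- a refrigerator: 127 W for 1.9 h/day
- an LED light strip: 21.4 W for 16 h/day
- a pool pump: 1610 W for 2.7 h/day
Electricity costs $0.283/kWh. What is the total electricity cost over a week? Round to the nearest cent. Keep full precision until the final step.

washing machine: 507 W × 4.70 h × 7 d = 16,680 Wh = 16.68 kWh
desktop computer: 126 W × 10.7 h × 7 d = 9,437 Wh = 9.437 kWh
refrigerator: 127 W × 1.9 h × 7 d = 1,689 Wh = 1.689 kWh
LED light strip: 21.4 W × 16 h × 7 d = 2,397 Wh = 2.397 kWh
pool pump: 1610 W × 2.7 h × 7 d = 30,429 Wh = 30.43 kWh
Total energy = 16.68 + 9.437 + 1.689 + 2.397 + 30.43 = 60.63 kWh
Cost = 60.63 kWh × $0.283 = $17.16

$17.16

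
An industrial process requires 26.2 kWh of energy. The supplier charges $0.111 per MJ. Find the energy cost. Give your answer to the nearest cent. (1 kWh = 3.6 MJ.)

26.2 kWh × (3.6 MJ/kWh) = 94.32 MJ
Cost = 94.32 MJ × $0.111/MJ = $10.47

$10.47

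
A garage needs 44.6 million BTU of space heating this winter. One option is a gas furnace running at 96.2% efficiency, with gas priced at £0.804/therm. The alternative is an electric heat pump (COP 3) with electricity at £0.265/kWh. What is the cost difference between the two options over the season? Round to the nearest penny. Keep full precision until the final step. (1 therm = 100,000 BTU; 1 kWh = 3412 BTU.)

£781.90

Heat load = 44.6 × 10⁶ BTU = 44,600,000 BTU
Gas: input = 44,600,000 / 0.962 = 46,361,746 BTU = 463.6 therm → 463.6 × £0.804 = £372.75
Heat pump: 44,600,000 BTU / 3412 = 13,070 kWh heat; / 3 = 4,357 kWh in → × £0.265 = £1,154.65
Difference = |£372.75 − £1,154.65| = £781.90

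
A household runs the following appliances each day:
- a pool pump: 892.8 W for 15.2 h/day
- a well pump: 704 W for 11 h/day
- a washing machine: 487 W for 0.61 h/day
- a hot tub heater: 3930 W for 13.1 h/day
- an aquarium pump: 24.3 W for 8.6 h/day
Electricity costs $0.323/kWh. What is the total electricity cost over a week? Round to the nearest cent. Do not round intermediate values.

pool pump: 892.8 W × 15.2 h × 7 d = 94,994 Wh = 94.99 kWh
well pump: 704 W × 11 h × 7 d = 54,208 Wh = 54.21 kWh
washing machine: 487 W × 0.61 h × 7 d = 2,079 Wh = 2.079 kWh
hot tub heater: 3930 W × 13.1 h × 7 d = 360,381 Wh = 360.4 kWh
aquarium pump: 24.3 W × 8.6 h × 7 d = 1,463 Wh = 1.463 kWh
Total energy = 94.99 + 54.21 + 2.079 + 360.4 + 1.463 = 513.1 kWh
Cost = 513.1 kWh × $0.323 = $165.74

$165.74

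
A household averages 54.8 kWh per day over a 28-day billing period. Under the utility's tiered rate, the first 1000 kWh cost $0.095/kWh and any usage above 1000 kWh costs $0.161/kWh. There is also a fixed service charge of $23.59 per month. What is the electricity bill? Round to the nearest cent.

Usage = 54.8 kWh/day × 28 days = 1534.4 kWh
First 1000 kWh × $0.095 = $95.00
Remaining 534.4 kWh × $0.161 = $86.04
Energy charge = $181.04; + service $23.59 = $204.63

$204.63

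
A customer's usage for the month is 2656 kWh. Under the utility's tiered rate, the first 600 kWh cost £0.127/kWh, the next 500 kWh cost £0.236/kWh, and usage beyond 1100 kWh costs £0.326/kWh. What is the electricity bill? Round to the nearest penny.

£701.46

First 600 kWh × £0.127 = £76.20
Next 500 kWh × £0.236 = £118.00
Remaining 1556 kWh × £0.326 = £507.26
Total = £701.46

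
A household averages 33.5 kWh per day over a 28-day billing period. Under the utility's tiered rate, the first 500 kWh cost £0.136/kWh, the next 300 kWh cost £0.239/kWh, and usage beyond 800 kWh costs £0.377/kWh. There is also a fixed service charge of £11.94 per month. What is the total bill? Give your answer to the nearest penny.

£203.67

Usage = 33.5 kWh/day × 28 days = 938 kWh
First 500 kWh × £0.136 = £68.00
Next 300 kWh × £0.239 = £71.70
Remaining 138 kWh × £0.377 = £52.03
Energy charge = £191.73; + service £11.94 = £203.67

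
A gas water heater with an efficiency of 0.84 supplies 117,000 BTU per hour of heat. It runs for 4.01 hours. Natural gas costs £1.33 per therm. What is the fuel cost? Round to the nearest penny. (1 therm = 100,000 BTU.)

Heat delivered = 117,000 BTU/h × 4.01 h = 469,170 BTU
Gas input = 469,170 / 0.84 = 558,536 BTU
= 558,536 / 100,000 = 5.585 therm
Cost = 5.585 × £1.33/therm = £7.43

£7.43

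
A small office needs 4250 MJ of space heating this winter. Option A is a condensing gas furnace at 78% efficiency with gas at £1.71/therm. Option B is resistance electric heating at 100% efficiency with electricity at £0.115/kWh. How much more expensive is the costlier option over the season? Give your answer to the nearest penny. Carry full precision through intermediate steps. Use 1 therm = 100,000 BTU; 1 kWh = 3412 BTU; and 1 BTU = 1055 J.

£47.46

Heat load = 4250 MJ = 4,250,000,000 J / 1055 = 4,028,436 BTU
Gas: input = 4,028,436 / 0.78 = 5,164,662 BTU = 51.65 therm → 51.65 × £1.71 = £88.32
Electric: 4,028,436 BTU / 3412 = 1,181 kWh → × £0.115 = £135.78
Difference = |£88.32 − £135.78| = £47.46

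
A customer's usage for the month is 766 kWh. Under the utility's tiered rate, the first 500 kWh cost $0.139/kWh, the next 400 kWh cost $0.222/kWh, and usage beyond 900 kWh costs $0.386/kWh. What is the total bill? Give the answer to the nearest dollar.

First 500 kWh × $0.139 = $69.50
Next 266 kWh × $0.222 = $59.05
Remaining tier: 0 kWh (not reached)
Total = $128.55 ≈ $129

$129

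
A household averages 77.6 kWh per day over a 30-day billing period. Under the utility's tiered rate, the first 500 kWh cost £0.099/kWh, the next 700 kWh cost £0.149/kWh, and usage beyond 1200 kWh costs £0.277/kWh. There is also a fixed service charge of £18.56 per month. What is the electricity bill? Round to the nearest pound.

Usage = 77.6 kWh/day × 30 days = 2328 kWh
First 500 kWh × £0.099 = £49.50
Next 700 kWh × £0.149 = £104.30
Remaining 1128 kWh × £0.277 = £312.46
Energy charge = £466.26; + service £18.56 = £484.82 ≈ £485

£485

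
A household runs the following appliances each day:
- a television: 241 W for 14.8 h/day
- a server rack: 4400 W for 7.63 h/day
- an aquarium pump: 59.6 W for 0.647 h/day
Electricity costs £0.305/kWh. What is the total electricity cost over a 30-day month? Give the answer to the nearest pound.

television: 241 W × 14.8 h × 30 d = 107,004 Wh = 107 kWh
server rack: 4400 W × 7.63 h × 30 d = 1,007,160 Wh = 1,007 kWh
aquarium pump: 59.6 W × 0.647 h × 30 d = 1,157 Wh = 1.157 kWh
Total energy = 107 + 1,007 + 1.157 = 1,115 kWh
Cost = 1,115 kWh × £0.305 = £340.17 ≈ £340

£340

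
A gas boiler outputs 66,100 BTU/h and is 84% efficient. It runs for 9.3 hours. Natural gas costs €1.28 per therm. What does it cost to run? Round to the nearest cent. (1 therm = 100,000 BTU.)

Heat delivered = 66,100 BTU/h × 9.3 h = 614,730 BTU
Gas input = 614,730 / 0.84 = 731,821 BTU
= 731,821 / 100,000 = 7.318 therm
Cost = 7.318 × €1.28/therm = €9.37

€9.37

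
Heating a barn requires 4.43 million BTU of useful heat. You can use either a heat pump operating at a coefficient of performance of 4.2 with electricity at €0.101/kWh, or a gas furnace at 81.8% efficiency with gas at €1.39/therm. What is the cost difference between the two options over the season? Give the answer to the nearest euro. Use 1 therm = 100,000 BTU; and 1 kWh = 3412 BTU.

€44

Heat load = 4.43 × 10⁶ BTU = 4,430,000 BTU
Gas: input = 4,430,000 / 0.818 = 5,415,648 BTU = 54.16 therm → 54.16 × €1.39 = €75.28
Heat pump: 4,430,000 BTU / 3412 = 1,298 kWh heat; / 4.2 = 309.1 kWh in → × €0.101 = €31.22
Difference = |€75.28 − €31.22| = €44.06 ≈ €44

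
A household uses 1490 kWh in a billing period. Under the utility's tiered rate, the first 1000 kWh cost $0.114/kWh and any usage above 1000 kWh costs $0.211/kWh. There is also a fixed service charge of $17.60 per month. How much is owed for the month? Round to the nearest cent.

$234.99

First 1000 kWh × $0.114 = $114.00
Remaining 490 kWh × $0.211 = $103.39
Energy charge = $217.39; + service $17.60 = $234.99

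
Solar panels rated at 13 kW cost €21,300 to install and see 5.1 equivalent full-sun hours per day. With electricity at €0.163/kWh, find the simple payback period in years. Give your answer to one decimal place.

5.4 years

Daily generation = 13 kW × 5.1 h = 66.3 kWh
Annual generation = 66.3 × 365 = 24200 kWh
Annual savings = 24200 × €0.163 = €3,944.52
Payback = €21,300 / €3,944.52 = 5.4 years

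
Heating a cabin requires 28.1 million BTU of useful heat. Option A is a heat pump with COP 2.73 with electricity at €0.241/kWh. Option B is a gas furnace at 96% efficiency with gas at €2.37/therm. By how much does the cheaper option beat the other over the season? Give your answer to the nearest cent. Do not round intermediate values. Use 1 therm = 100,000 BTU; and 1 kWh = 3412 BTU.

€33.31

Heat load = 28.1 × 10⁶ BTU = 28,100,000 BTU
Gas: input = 28,100,000 / 0.96 = 29,270,833 BTU = 292.7 therm → 292.7 × €2.37 = €693.72
Heat pump: 28,100,000 BTU / 3412 = 8,236 kWh heat; / 2.73 = 3,017 kWh in → × €0.241 = €727.03
Difference = |€693.72 − €727.03| = €33.31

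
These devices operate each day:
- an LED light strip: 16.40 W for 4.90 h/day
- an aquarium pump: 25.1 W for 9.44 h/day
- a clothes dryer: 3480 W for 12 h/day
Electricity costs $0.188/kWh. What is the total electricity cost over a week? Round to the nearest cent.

$55.37

LED light strip: 16.40 W × 4.90 h × 7 d = 563 Wh = 0.5625 kWh
aquarium pump: 25.1 W × 9.44 h × 7 d = 1,659 Wh = 1.659 kWh
clothes dryer: 3480 W × 12 h × 7 d = 292,320 Wh = 292.3 kWh
Total energy = 0.5625 + 1.659 + 292.3 = 294.5 kWh
Cost = 294.5 kWh × $0.188 = $55.37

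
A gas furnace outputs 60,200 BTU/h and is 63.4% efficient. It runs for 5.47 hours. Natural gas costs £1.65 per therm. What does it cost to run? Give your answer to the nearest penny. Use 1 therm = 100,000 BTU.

£8.57

Heat delivered = 60,200 BTU/h × 5.47 h = 329,294 BTU
Gas input = 329,294 / 0.634 = 519,391 BTU
= 519,391 / 100,000 = 5.194 therm
Cost = 5.194 × £1.65/therm = £8.57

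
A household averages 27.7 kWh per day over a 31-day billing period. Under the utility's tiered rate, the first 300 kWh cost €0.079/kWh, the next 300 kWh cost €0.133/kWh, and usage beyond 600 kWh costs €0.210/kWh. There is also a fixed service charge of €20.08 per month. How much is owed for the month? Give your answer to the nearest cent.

Usage = 27.7 kWh/day × 31 days = 858.7 kWh
First 300 kWh × €0.079 = €23.70
Next 300 kWh × €0.133 = €39.90
Remaining 258.7 kWh × €0.210 = €54.33
Energy charge = €117.93; + service €20.08 = €138.01

€138.01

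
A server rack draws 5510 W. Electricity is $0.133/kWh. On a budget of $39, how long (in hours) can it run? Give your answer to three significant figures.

53.2 h

Energy budget = $39 / $0.133 per kWh = 293.2 kWh = 293,233 Wh
Runtime = 293,233 Wh / 5510 W = 53.22 h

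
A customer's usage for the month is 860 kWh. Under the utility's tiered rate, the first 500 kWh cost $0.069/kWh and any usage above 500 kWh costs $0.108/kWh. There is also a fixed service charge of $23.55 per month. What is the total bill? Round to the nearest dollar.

$97

First 500 kWh × $0.069 = $34.50
Remaining 360 kWh × $0.108 = $38.88
Energy charge = $73.38; + service $23.55 = $96.93 ≈ $97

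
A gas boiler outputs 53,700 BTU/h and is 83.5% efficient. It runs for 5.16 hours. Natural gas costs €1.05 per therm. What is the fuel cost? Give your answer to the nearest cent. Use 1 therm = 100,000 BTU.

€3.48

Heat delivered = 53,700 BTU/h × 5.16 h = 277,092 BTU
Gas input = 277,092 / 0.835 = 331,847 BTU
= 331,847 / 100,000 = 3.318 therm
Cost = 3.318 × €1.05/therm = €3.48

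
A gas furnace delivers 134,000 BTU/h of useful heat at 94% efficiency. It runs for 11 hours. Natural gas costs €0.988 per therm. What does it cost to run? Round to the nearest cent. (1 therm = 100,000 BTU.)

Heat delivered = 134,000 BTU/h × 11 h = 1,474,000 BTU
Gas input = 1,474,000 / 0.94 = 1,568,085 BTU
= 1,568,085 / 100,000 = 15.68 therm
Cost = 15.68 × €0.988/therm = €15.49

€15.49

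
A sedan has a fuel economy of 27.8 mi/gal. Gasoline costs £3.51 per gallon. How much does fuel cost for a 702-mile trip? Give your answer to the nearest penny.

Fuel = 702 mi / 27.8 mpg = 25.25 gal
Cost = 25.25 gal × £3.51/gal = £88.63

£88.63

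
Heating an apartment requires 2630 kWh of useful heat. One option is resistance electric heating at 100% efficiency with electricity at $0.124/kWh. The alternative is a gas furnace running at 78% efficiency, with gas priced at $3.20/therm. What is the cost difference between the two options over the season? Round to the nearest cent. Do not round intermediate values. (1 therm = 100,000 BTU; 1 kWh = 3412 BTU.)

Heat load = 2630 kWh × 3412 = 8,973,560 BTU
Gas: input = 8,973,560 / 0.78 = 11,504,564 BTU = 115 therm → 115 × $3.20 = $368.15
Electric: 8,973,560 BTU / 3412 = 2,630 kWh → × $0.124 = $326.12
Difference = |$368.15 − $326.12| = $42.03

$42.03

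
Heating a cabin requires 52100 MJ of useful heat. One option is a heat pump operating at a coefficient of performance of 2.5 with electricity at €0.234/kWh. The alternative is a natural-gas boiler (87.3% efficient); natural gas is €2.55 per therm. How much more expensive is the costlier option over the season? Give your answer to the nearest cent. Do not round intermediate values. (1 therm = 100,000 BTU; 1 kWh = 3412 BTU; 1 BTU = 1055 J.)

€87.76

Heat load = 52100 MJ = 52,100,000,000 J / 1055 = 49,383,886 BTU
Gas: input = 49,383,886 / 0.873 = 56,568,025 BTU = 565.7 therm → 565.7 × €2.55 = €1,442.48
Heat pump: 49,383,886 BTU / 3412 = 14,470 kWh heat; / 2.5 = 5,789 kWh in → × €0.234 = €1,354.73
Difference = |€1,442.48 − €1,354.73| = €87.76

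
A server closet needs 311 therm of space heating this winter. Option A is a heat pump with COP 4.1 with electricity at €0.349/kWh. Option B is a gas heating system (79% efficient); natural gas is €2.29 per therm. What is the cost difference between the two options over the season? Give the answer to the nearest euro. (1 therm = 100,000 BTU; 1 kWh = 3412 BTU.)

Heat load = 311 therm × 100,000 = 31,100,000 BTU
Gas: input = 31,100,000 / 0.79 = 39,367,089 BTU = 393.7 therm → 393.7 × €2.29 = €901.51
Heat pump: 31,100,000 BTU / 3412 = 9,115 kWh heat; / 4.1 = 2,223 kWh in → × €0.349 = €775.88
Difference = |€901.51 − €775.88| = €125.63 ≈ €126

€126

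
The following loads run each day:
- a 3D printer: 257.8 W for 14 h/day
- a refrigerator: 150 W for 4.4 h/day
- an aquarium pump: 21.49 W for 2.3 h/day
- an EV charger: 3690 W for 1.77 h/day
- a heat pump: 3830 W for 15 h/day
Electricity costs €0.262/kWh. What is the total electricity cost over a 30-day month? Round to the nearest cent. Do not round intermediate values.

3D printer: 257.8 W × 14 h × 30 d = 108,276 Wh = 108.3 kWh
refrigerator: 150 W × 4.4 h × 30 d = 19,800 Wh = 19.8 kWh
aquarium pump: 21.49 W × 2.3 h × 30 d = 1,483 Wh = 1.483 kWh
EV charger: 3690 W × 1.77 h × 30 d = 195,939 Wh = 195.9 kWh
heat pump: 3830 W × 15 h × 30 d = 1,723,500 Wh = 1,724 kWh
Total energy = 108.3 + 19.8 + 1.483 + 195.9 + 1,724 = 2,049 kWh
Cost = 2,049 kWh × €0.262 = €536.84

€536.84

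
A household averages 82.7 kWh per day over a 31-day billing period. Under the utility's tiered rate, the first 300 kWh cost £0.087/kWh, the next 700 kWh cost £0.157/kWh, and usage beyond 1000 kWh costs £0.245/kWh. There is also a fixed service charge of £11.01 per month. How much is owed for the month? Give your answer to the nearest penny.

Usage = 82.7 kWh/day × 31 days = 2563.7 kWh
First 300 kWh × £0.087 = £26.10
Next 700 kWh × £0.157 = £109.90
Remaining 1563.7 kWh × £0.245 = £383.11
Energy charge = £519.11; + service £11.01 = £530.12

£530.12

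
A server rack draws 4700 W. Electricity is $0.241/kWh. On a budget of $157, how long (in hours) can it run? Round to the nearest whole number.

139 h

Energy budget = $157 / $0.241 per kWh = 651.5 kWh = 651,452 Wh
Runtime = 651,452 Wh / 4700 W = 138.6 h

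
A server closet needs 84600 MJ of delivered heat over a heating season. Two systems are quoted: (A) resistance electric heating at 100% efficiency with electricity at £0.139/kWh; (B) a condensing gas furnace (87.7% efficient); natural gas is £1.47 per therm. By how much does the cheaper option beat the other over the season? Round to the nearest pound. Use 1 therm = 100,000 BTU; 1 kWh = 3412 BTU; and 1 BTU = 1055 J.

£1923

Heat load = 84600 MJ = 84,600,000,000 J / 1055 = 80,189,573 BTU
Gas: input = 80,189,573 / 0.877 = 91,436,230 BTU = 914.4 therm → 914.4 × £1.47 = £1,344.11
Electric: 80,189,573 BTU / 3412 = 23,500 kWh → × £0.139 = £3,266.81
Difference = |£1,344.11 − £3,266.81| = £1,922.70 ≈ £1923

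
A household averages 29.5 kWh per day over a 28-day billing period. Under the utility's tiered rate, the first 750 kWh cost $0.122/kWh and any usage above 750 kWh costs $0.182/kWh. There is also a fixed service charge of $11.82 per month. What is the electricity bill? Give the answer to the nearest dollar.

$117

Usage = 29.5 kWh/day × 28 days = 826 kWh
First 750 kWh × $0.122 = $91.50
Remaining 76 kWh × $0.182 = $13.83
Energy charge = $105.33; + service $11.82 = $117.15 ≈ $117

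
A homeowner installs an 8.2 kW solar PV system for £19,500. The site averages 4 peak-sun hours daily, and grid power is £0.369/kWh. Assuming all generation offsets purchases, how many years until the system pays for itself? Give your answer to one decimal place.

4.4 years

Daily generation = 8.2 kW × 4 h = 32.8 kWh
Annual generation = 32.8 × 365 = 11972 kWh
Annual savings = 11972 × £0.369 = £4,417.67
Payback = £19,500 / £4,417.67 = 4.41 years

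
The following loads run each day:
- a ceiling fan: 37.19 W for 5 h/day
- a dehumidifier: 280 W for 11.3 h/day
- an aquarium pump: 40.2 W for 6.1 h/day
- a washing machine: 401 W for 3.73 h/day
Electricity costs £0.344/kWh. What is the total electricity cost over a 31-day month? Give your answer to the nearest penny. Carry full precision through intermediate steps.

ceiling fan: 37.19 W × 5 h × 31 d = 5,764 Wh = 5.764 kWh
dehumidifier: 280 W × 11.3 h × 31 d = 98,084 Wh = 98.08 kWh
aquarium pump: 40.2 W × 6.1 h × 31 d = 7,602 Wh = 7.602 kWh
washing machine: 401 W × 3.73 h × 31 d = 46,368 Wh = 46.37 kWh
Total energy = 5.764 + 98.08 + 7.602 + 46.37 = 157.8 kWh
Cost = 157.8 kWh × £0.344 = £54.29

£54.29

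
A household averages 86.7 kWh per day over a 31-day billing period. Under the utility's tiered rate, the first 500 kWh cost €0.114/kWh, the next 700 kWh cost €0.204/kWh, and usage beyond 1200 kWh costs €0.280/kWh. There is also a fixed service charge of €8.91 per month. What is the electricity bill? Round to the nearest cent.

Usage = 86.7 kWh/day × 31 days = 2687.7 kWh
First 500 kWh × €0.114 = €57.00
Next 700 kWh × €0.204 = €142.80
Remaining 1487.7 kWh × €0.280 = €416.56
Energy charge = €616.36; + service €8.91 = €625.27

€625.27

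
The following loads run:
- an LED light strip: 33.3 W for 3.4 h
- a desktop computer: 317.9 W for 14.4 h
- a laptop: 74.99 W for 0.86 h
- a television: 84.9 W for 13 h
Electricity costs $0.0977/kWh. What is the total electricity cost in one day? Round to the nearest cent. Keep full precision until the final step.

LED light strip: 33.3 W × 3.4 h = 113 Wh = 0.1132 kWh
desktop computer: 317.9 W × 14.4 h = 4,578 Wh = 4.578 kWh
laptop: 74.99 W × 0.86 h = 64 Wh = 0.06449 kWh
television: 84.9 W × 13 h = 1,104 Wh = 1.104 kWh
Total energy = 0.1132 + 4.578 + 0.06449 + 1.104 = 5.859 kWh
Cost = 5.859 kWh × $0.0977 = $0.57

$0.57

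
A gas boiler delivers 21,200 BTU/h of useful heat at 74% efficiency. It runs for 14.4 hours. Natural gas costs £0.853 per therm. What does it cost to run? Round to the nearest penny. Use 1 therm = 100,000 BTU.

£3.52

Heat delivered = 21,200 BTU/h × 14.4 h = 305,280 BTU
Gas input = 305,280 / 0.74 = 412,541 BTU
= 412,541 / 100,000 = 4.125 therm
Cost = 4.125 × £0.853/therm = £3.52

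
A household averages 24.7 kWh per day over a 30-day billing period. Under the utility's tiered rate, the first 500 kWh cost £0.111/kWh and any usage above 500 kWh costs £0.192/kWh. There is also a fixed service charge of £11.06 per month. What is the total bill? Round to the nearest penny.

£112.83

Usage = 24.7 kWh/day × 30 days = 741 kWh
First 500 kWh × £0.111 = £55.50
Remaining 241 kWh × £0.192 = £46.27
Energy charge = £101.77; + service £11.06 = £112.83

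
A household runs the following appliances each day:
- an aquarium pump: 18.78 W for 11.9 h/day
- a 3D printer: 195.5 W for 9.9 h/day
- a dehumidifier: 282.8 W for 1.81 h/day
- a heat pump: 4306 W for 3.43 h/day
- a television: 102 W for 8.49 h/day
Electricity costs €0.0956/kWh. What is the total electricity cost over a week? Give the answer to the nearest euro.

€12

aquarium pump: 18.78 W × 11.9 h × 7 d = 1,564 Wh = 1.564 kWh
3D printer: 195.5 W × 9.9 h × 7 d = 13,548 Wh = 13.55 kWh
dehumidifier: 282.8 W × 1.81 h × 7 d = 3,583 Wh = 3.583 kWh
heat pump: 4306 W × 3.43 h × 7 d = 103,387 Wh = 103.4 kWh
television: 102 W × 8.49 h × 7 d = 6,062 Wh = 6.062 kWh
Total energy = 1.564 + 13.55 + 3.583 + 103.4 + 6.062 = 128.1 kWh
Cost = 128.1 kWh × €0.0956 = €12.25 ≈ €12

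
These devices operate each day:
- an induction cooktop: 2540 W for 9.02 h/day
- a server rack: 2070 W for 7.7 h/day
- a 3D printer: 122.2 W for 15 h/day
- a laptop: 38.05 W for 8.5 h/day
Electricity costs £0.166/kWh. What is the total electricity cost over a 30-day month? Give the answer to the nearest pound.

£204

induction cooktop: 2540 W × 9.02 h × 30 d = 687,324 Wh = 687.3 kWh
server rack: 2070 W × 7.7 h × 30 d = 478,170 Wh = 478.2 kWh
3D printer: 122.2 W × 15 h × 30 d = 54,990 Wh = 54.99 kWh
laptop: 38.05 W × 8.5 h × 30 d = 9,703 Wh = 9.703 kWh
Total energy = 687.3 + 478.2 + 54.99 + 9.703 = 1,230 kWh
Cost = 1,230 kWh × £0.166 = £204.21 ≈ £204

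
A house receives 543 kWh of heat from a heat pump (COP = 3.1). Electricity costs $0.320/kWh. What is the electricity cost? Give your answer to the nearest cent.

Electrical input = 543 kWh / 3.1 = 175.2 kWh
Cost = 175.2 × $0.320/kWh = $56.05

$56.05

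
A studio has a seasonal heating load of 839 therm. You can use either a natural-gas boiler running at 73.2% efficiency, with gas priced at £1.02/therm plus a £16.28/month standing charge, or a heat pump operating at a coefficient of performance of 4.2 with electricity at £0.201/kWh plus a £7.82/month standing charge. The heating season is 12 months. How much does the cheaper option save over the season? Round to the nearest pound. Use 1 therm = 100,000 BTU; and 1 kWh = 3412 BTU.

Heat load = 839 therm × 100,000 = 83,900,000 BTU
Gas: input = 83,900,000 / 0.732 = 114,617,486 BTU = 1,146 therm → 1,146 × £1.02 = £1,169.10; + 12 × £16.28 standing = £1,364.46
Heat pump: 83,900,000 BTU / 3412 = 24,590 kWh heat; / 4.2 = 5,855 kWh in → × £0.201 = £1,176.79; + 12 × £7.82 standing = £1,270.63
Difference = |£1,364.46 − £1,270.63| = £93.83 ≈ £94

£94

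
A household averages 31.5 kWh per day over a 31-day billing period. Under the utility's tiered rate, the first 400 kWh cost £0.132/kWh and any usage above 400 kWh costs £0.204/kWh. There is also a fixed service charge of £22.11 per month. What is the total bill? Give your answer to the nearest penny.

£192.52

Usage = 31.5 kWh/day × 31 days = 976.5 kWh
First 400 kWh × £0.132 = £52.80
Remaining 576.5 kWh × £0.204 = £117.61
Energy charge = £170.41; + service £22.11 = £192.52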